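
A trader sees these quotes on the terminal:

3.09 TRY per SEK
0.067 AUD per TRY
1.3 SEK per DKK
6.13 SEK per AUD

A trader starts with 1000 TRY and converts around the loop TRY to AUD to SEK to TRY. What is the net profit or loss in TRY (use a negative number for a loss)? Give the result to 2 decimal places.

269.09

1000 TRY × 0.067 = 67 AUD
67 AUD × 6.13 = 410.71 SEK
410.71 SEK × 3.09 = 1269.0939 TRY
Net change: 1269.0939 − 1000 = 269.0939 TRY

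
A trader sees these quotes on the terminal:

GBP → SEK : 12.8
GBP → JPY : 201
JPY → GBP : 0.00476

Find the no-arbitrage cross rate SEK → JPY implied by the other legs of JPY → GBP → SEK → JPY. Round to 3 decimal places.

Known legs of the cycle: 0.00476 × 12.8 = 0.060928
For no arbitrage the full-cycle product must be 1, so the missing rate is 1 / 0.060928 ≈ 16.41282.

16.413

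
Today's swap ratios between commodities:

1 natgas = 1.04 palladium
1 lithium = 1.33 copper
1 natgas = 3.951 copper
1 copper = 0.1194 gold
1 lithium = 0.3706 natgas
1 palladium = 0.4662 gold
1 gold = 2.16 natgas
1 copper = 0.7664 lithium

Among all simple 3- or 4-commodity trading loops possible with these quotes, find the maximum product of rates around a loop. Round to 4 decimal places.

1.1222

lithium→natgas→copper→lithium: 0.3706 × 3.951 × 0.7664 = 1.12219
gold→natgas→palladium→gold: 2.16 × 1.04 × 0.4662 = 1.04727
gold→natgas→copper→gold: 2.16 × 3.951 × 0.1194 = 1.01898
Maximum is lithium→natgas→copper→lithium at 1.1222; arbitrage exists.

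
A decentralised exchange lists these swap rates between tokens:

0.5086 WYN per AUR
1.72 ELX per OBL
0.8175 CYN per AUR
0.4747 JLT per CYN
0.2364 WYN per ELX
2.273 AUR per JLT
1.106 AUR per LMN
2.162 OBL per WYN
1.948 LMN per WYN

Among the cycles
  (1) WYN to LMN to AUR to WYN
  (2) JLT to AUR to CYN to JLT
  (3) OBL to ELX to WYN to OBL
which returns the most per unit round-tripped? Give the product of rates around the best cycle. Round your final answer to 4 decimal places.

(1) 1.948 × 1.106 × 0.5086 = 1.09577
(2) 2.273 × 0.8175 × 0.4747 = 0.88208
(3) 1.72 × 0.2364 × 2.162 = 0.87909
Highest is cycle (1) at 1.0958 (>1, arbitrage).

1.0958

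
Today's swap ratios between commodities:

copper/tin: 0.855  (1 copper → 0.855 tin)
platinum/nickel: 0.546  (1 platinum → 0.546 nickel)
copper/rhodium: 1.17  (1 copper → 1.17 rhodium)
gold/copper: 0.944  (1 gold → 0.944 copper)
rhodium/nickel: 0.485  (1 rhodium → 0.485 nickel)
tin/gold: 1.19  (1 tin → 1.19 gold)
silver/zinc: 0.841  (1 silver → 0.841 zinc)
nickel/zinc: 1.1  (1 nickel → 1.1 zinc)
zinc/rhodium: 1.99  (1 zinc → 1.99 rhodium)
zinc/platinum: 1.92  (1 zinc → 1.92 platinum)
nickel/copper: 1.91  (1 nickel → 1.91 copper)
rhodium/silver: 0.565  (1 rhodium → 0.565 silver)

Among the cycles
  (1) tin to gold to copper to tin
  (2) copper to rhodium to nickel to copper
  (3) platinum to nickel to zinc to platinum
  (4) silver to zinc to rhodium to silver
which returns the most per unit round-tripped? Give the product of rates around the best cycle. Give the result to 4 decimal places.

1.1532

(1) 1.19 × 0.944 × 0.855 = 0.96047
(2) 1.17 × 0.485 × 1.91 = 1.08383
(3) 0.546 × 1.1 × 1.92 = 1.15315
(4) 0.841 × 1.99 × 0.565 = 0.94558
Highest is cycle (3) at 1.1532 (>1, arbitrage).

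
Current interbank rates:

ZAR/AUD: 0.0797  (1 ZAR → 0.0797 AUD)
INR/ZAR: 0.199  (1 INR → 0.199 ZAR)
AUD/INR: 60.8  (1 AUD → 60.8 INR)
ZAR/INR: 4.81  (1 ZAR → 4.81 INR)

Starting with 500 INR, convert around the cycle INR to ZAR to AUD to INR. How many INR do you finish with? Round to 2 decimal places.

500 INR × 0.199 = 99.5 ZAR
99.5 ZAR × 0.0797 = 7.93015 AUD
7.93015 AUD × 60.8 = 482.15312 INR

482.15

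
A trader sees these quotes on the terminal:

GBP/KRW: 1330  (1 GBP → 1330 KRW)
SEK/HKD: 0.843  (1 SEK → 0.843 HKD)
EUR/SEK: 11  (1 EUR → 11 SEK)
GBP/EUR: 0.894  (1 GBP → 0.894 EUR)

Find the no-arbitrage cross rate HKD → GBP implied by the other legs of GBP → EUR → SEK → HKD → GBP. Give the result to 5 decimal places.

0.12063

Known legs of the cycle: 0.894 × 11 × 0.843 = 8.290062
For no arbitrage the full-cycle product must be 1, so the missing rate is 1 / 8.290062 ≈ 0.1206264.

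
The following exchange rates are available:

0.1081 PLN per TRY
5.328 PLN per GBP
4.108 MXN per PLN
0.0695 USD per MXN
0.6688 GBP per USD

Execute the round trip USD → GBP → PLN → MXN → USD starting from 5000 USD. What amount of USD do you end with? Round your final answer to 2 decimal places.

5000 USD × 0.6688 = 3344 GBP
3344 GBP × 5.328 = 17816.832 PLN
17816.832 PLN × 4.108 = 73191.545856 MXN
73191.545856 MXN × 0.0695 = 5086.812436992 USD

5086.81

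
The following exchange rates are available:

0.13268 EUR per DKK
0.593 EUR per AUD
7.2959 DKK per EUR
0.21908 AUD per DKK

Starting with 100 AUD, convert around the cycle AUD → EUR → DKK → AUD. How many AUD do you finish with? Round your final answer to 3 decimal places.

100 AUD × 0.593 = 59.3 EUR
59.3 EUR × 7.2959 = 432.64687 DKK
432.64687 DKK × 0.21908 = 94.7842762796 AUD

94.784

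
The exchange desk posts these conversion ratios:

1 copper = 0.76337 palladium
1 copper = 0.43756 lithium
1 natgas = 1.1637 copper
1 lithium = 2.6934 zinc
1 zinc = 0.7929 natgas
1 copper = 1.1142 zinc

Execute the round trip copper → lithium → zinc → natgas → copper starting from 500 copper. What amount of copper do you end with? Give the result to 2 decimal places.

500 copper × 0.43756 = 218.78 lithium
218.78 lithium × 2.6934 = 589.262052 zinc
589.262052 zinc × 0.7929 = 467.2258810308 natgas
467.2258810308 natgas × 1.1637 = 543.71075775554196 copper

543.71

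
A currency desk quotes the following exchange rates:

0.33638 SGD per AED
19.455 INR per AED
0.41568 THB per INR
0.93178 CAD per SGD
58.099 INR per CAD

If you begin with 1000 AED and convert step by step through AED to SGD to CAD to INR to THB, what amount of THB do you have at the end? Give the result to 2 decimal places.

7569.57

1000 AED × 0.33638 = 336.38 SGD
336.38 SGD × 0.93178 = 313.4321564 CAD
313.4321564 CAD × 58.099 = 18210.0948546836 INR
18210.0948546836 INR × 0.41568 = 7569.572229194878848 THB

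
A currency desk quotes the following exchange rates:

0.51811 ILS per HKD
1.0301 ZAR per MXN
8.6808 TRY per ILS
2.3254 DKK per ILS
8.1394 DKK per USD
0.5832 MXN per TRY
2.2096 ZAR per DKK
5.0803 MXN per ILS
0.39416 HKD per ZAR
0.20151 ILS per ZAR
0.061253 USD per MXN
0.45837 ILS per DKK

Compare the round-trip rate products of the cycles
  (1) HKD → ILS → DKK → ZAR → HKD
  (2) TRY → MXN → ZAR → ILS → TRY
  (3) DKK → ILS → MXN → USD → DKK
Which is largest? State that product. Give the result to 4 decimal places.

1.1610

(1) 0.51811 × 2.3254 × 2.2096 × 0.39416 = 1.04931
(2) 0.5832 × 1.0301 × 0.20151 × 8.6808 = 1.05088
(3) 0.45837 × 5.0803 × 0.061253 × 8.1394 = 1.16098
Highest is cycle (3) at 1.1610 (>1, arbitrage).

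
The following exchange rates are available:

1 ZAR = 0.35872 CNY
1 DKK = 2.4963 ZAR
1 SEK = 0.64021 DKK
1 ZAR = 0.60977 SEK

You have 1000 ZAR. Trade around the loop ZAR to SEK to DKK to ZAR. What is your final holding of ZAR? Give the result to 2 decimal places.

1000 ZAR × 0.60977 = 609.77 SEK
609.77 SEK × 0.64021 = 390.3808517 DKK
390.3808517 DKK × 2.4963 = 974.50772009871 ZAR

974.51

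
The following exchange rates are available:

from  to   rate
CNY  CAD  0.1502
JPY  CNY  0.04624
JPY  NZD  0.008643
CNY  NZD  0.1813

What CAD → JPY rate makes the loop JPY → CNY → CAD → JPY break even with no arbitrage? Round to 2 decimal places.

Known legs of the cycle: 0.04624 × 0.1502 = 0.006945248
For no arbitrage the full-cycle product must be 1, so the missing rate is 1 / 0.006945248 ≈ 143.9833.

143.98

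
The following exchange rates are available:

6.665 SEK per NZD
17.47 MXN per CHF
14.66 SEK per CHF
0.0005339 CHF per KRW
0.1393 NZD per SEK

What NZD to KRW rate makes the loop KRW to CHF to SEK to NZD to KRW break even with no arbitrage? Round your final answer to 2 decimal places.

Known legs of the cycle: 0.0005339 × 14.66 × 0.1393 = 0.0010902974782
For no arbitrage the full-cycle product must be 1, so the missing rate is 1 / 0.0010902974782 ≈ 917.1809.

917.18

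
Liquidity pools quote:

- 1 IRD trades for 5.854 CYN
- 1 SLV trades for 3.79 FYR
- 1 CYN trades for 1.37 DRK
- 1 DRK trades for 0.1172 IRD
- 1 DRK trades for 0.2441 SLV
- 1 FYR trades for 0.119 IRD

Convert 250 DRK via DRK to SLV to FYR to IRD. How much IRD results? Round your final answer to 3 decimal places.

27.523

250 DRK × 0.2441 = 61.025 SLV
61.025 SLV × 3.79 = 231.28475 FYR
231.28475 FYR × 0.119 = 27.52288525 IRD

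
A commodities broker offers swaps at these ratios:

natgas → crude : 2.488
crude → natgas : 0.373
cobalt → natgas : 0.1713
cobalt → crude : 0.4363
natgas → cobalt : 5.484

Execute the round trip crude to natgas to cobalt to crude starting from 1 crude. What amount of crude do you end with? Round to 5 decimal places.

0.89247

1 crude × 0.373 = 0.373 natgas
0.373 natgas × 5.484 = 2.045532 cobalt
2.045532 cobalt × 0.4363 = 0.8924656116 crude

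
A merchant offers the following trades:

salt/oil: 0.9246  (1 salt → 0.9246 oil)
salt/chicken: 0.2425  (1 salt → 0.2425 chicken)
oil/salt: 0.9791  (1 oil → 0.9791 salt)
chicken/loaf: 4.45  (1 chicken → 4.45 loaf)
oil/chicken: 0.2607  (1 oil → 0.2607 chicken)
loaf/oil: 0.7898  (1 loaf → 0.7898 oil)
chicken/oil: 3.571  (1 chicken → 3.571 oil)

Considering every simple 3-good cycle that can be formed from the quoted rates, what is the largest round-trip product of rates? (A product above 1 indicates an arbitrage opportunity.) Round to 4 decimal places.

chicken→loaf→oil→chicken: 4.45 × 0.7898 × 0.2607 = 0.91626
chicken→oil→salt→chicken: 3.571 × 0.9791 × 0.2425 = 0.84787
Maximum is chicken→loaf→oil→chicken at 0.9163; no arbitrage — every cycle loses value.

0.9163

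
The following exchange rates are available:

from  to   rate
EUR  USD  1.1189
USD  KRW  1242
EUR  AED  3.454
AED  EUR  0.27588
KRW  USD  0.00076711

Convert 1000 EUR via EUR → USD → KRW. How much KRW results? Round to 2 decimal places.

1389673.80

1000 EUR × 1.1189 = 1118.9 USD
1118.9 USD × 1242 = 1389673.8 KRW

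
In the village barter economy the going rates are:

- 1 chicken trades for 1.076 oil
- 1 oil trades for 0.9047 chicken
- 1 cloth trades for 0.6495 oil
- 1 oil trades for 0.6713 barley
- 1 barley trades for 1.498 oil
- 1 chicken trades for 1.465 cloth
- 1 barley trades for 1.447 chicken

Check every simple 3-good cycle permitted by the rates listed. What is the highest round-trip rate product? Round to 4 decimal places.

1.0452

chicken→oil→barley→chicken: 1.076 × 0.6713 × 1.447 = 1.04520
cloth→oil→chicken→cloth: 0.6495 × 0.9047 × 1.465 = 0.86084
Maximum is chicken→oil→barley→chicken at 1.0452; arbitrage exists.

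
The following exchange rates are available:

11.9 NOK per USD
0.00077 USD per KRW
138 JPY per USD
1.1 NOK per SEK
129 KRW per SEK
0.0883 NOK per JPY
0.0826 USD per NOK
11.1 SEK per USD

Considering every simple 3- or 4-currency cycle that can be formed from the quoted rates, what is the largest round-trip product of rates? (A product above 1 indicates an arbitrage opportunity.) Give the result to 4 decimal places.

1.1026

KRW→USD→SEK→KRW: 0.00077 × 11.1 × 129 = 1.10256
NOK→USD→SEK→NOK: 0.0826 × 11.1 × 1.1 = 1.00855
NOK→USD→JPY→NOK: 0.0826 × 138 × 0.0883 = 1.00651
Maximum is KRW→USD→SEK→KRW at 1.1026; arbitrage exists.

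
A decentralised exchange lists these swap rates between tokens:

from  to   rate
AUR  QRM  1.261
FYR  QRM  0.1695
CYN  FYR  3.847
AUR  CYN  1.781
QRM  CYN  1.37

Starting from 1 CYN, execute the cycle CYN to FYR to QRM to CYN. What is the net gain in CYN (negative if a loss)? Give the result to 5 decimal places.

-0.10667

1 CYN × 3.847 = 3.847 FYR
3.847 FYR × 0.1695 = 0.6520665 QRM
0.6520665 QRM × 1.37 = 0.893331105 CYN
Net change: 0.893331105 − 1 = -0.106668895 CYN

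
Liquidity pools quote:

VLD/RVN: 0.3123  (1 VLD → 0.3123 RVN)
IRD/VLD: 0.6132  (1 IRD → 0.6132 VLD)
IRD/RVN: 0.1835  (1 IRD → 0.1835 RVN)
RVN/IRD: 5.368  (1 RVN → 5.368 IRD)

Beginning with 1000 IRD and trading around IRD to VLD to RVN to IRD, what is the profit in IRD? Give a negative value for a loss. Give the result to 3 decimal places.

27.985

1000 IRD × 0.6132 = 613.2 VLD
613.2 VLD × 0.3123 = 191.50236 RVN
191.50236 RVN × 5.368 = 1027.98466848 IRD
Net change: 1027.98466848 − 1000 = 27.98466848 IRD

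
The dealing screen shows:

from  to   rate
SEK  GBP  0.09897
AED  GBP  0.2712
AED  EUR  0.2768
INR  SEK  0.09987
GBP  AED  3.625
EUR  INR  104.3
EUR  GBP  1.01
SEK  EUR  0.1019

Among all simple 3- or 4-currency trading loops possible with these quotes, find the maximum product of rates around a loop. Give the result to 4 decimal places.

SEK→EUR→INR→SEK: 0.1019 × 104.3 × 0.09987 = 1.06144
GBP→AED→EUR→GBP: 3.625 × 0.2768 × 1.01 = 1.01343
Maximum is SEK→EUR→INR→SEK at 1.0614; arbitrage exists.

1.0614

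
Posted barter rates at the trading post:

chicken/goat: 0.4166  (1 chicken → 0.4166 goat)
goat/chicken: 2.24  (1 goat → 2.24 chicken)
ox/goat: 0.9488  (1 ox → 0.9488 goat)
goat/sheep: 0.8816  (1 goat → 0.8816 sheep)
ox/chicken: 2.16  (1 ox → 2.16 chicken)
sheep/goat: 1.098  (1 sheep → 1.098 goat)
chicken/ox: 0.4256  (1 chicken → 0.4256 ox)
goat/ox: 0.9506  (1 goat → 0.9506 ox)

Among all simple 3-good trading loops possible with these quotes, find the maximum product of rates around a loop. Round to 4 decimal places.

0.9045

chicken→ox→goat→chicken: 0.4256 × 0.9488 × 2.24 = 0.90453
chicken→goat→ox→chicken: 0.4166 × 0.9506 × 2.16 = 0.85540
Maximum is chicken→ox→goat→chicken at 0.9045; no arbitrage — every cycle loses value.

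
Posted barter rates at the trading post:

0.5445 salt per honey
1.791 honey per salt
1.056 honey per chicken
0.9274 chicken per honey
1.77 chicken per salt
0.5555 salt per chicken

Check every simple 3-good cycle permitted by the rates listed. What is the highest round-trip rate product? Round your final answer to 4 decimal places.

1.0177

chicken→honey→salt→chicken: 1.056 × 0.5445 × 1.77 = 1.01774
chicken→salt→honey→chicken: 0.5555 × 1.791 × 0.9274 = 0.92267
Maximum is chicken→honey→salt→chicken at 1.0177; arbitrage exists.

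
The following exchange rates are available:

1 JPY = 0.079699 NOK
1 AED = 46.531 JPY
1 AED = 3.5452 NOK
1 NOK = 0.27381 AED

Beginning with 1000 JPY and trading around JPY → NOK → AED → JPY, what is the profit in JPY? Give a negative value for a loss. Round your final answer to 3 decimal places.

15.417

1000 JPY × 0.079699 = 79.699 NOK
79.699 NOK × 0.27381 = 21.82238319 AED
21.82238319 AED × 46.531 = 1015.41731221389 JPY
Net change: 1015.41731221389 − 1000 = 15.41731221389 JPY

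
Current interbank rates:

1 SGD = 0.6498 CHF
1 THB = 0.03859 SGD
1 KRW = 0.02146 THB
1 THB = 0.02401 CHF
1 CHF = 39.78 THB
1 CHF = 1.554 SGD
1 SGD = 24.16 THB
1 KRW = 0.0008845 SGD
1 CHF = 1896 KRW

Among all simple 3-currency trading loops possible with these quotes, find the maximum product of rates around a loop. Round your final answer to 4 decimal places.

SGD→CHF→KRW→SGD: 0.6498 × 1896 × 0.0008845 = 1.08972
SGD→CHF→THB→SGD: 0.6498 × 39.78 × 0.03859 = 0.99751
THB→CHF→KRW→THB: 0.02401 × 1896 × 0.02146 = 0.97692
SGD→THB→CHF→SGD: 24.16 × 0.02401 × 1.554 = 0.90145
Maximum is SGD→CHF→KRW→SGD at 1.0897; arbitrage exists.

1.0897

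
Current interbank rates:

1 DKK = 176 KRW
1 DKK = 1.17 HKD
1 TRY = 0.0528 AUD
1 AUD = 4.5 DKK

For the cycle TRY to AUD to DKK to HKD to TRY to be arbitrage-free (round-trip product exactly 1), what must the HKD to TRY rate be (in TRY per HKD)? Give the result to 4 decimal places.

3.5972

Known legs of the cycle: 0.0528 × 4.5 × 1.17 = 0.277992
For no arbitrage the full-cycle product must be 1, so the missing rate is 1 / 0.277992 ≈ 3.597226.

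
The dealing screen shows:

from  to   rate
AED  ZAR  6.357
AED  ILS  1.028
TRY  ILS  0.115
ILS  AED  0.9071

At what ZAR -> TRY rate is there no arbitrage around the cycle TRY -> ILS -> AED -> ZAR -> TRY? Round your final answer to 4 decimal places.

1.5080

Known legs of the cycle: 0.115 × 0.9071 × 6.357 = 0.6631399905
For no arbitrage the full-cycle product must be 1, so the missing rate is 1 / 0.6631399905 ≈ 1.507977.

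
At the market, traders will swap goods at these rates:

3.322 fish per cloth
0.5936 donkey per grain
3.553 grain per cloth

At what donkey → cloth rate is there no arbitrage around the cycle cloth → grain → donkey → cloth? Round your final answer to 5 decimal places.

0.47414

Known legs of the cycle: 3.553 × 0.5936 = 2.1090608
For no arbitrage the full-cycle product must be 1, so the missing rate is 1 / 2.1090608 ≈ 0.4741447.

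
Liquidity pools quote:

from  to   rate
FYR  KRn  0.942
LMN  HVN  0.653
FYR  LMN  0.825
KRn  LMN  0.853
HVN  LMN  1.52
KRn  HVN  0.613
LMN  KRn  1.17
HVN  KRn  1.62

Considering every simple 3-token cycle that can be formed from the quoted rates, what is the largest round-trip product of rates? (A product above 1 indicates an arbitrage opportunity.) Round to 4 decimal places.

KRn→HVN→LMN→KRn: 0.613 × 1.52 × 1.17 = 1.09016
KRn→LMN→HVN→KRn: 0.853 × 0.653 × 1.62 = 0.90235
Maximum is KRn→HVN→LMN→KRn at 1.0902; arbitrage exists.

1.0902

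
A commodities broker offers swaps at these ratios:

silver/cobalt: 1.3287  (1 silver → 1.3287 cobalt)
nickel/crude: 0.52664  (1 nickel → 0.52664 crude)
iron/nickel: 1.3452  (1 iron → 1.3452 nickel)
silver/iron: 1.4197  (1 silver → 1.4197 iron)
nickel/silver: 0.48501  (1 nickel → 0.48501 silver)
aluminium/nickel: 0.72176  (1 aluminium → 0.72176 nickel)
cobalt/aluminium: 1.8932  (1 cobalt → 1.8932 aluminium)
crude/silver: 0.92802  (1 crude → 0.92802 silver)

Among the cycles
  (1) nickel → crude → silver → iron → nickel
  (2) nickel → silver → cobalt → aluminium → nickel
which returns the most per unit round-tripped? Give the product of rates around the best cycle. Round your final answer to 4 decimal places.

(1) 0.52664 × 0.92802 × 1.4197 × 1.3452 = 0.93337
(2) 0.48501 × 1.3287 × 1.8932 × 0.72176 = 0.88058
Highest is cycle (1) at 0.9334 (≤1, no arbitrage).

0.9334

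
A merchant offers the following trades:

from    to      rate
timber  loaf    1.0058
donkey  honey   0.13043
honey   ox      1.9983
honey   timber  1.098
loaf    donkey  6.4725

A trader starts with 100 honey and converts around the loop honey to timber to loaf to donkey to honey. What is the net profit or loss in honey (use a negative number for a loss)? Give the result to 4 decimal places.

100 honey × 1.098 = 109.8 timber
109.8 timber × 1.0058 = 110.43684 loaf
110.43684 loaf × 6.4725 = 714.8024469 donkey
714.8024469 donkey × 0.13043 = 93.231683149167 honey
Net change: 93.231683149167 − 100 = -6.768316850833 honey

-6.7683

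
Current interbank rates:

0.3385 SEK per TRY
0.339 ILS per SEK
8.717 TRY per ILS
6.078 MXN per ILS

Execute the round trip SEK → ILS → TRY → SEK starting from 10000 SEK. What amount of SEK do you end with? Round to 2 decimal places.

10000 SEK × 0.339 = 3390 ILS
3390 ILS × 8.717 = 29550.63 TRY
29550.63 TRY × 0.3385 = 10002.888255 SEK

10002.89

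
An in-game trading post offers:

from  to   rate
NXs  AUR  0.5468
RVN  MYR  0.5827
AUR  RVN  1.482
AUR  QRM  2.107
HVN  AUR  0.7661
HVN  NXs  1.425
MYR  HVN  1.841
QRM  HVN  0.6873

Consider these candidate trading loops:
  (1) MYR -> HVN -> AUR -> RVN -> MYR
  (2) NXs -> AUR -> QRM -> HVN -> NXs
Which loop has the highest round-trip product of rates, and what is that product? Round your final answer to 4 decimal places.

(1) 1.841 × 0.7661 × 1.482 × 0.5827 = 1.21796
(2) 0.5468 × 2.107 × 0.6873 × 1.425 = 1.12838
Highest is cycle (1) at 1.2180 (>1, arbitrage).

1.2180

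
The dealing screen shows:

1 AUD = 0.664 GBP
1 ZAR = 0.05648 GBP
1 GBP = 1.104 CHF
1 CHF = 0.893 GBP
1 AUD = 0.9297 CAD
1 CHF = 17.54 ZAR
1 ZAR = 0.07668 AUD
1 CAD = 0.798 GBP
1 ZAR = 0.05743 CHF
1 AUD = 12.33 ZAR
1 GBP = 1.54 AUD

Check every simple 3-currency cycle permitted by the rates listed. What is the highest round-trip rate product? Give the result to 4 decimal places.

GBP→AUD→CAD→GBP: 1.54 × 0.9297 × 0.798 = 1.14253
GBP→CHF→ZAR→GBP: 1.104 × 17.54 × 0.05648 = 1.09369
GBP→AUD→ZAR→GBP: 1.54 × 12.33 × 0.05648 = 1.07245
Maximum is GBP→AUD→CAD→GBP at 1.1425; arbitrage exists.

1.1425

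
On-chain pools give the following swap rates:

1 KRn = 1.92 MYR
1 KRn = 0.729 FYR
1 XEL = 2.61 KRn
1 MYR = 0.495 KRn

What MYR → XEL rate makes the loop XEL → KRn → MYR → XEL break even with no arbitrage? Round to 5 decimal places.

Known legs of the cycle: 2.61 × 1.92 = 5.0112
For no arbitrage the full-cycle product must be 1, so the missing rate is 1 / 5.0112 ≈ 0.1995530.

0.19955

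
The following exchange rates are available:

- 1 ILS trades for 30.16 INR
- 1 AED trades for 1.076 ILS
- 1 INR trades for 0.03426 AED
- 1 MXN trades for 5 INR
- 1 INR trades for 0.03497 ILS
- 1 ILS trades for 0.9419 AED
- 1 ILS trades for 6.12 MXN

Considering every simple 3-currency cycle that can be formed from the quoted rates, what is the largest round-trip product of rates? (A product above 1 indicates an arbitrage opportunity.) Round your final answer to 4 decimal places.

ILS→INR→AED→ILS: 30.16 × 0.03426 × 1.076 = 1.11181
ILS→MXN→INR→ILS: 6.12 × 5 × 0.03497 = 1.07008
Maximum is ILS→INR→AED→ILS at 1.1118; arbitrage exists.

1.1118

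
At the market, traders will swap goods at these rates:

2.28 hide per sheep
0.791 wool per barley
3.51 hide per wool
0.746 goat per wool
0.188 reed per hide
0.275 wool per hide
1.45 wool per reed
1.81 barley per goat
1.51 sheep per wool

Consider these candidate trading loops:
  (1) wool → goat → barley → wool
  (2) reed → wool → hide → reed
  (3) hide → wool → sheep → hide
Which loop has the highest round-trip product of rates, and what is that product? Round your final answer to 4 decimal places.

1.0681

(1) 0.746 × 1.81 × 0.791 = 1.06806
(2) 1.45 × 3.51 × 0.188 = 0.95683
(3) 0.275 × 1.51 × 2.28 = 0.94677
Highest is cycle (1) at 1.0681 (>1, arbitrage).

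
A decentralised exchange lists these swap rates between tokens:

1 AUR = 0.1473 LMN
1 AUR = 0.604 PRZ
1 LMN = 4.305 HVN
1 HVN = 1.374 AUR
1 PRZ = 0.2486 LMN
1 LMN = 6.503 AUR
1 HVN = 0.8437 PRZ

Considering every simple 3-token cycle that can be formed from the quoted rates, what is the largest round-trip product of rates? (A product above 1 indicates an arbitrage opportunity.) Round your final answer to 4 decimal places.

0.9765

AUR→PRZ→LMN→AUR: 0.604 × 0.2486 × 6.503 = 0.97645
LMN→HVN→PRZ→LMN: 4.305 × 0.8437 × 0.2486 = 0.90295
AUR→LMN→HVN→AUR: 0.1473 × 4.305 × 1.374 = 0.87129
Maximum is AUR→PRZ→LMN→AUR at 0.9765; no arbitrage — every cycle loses value.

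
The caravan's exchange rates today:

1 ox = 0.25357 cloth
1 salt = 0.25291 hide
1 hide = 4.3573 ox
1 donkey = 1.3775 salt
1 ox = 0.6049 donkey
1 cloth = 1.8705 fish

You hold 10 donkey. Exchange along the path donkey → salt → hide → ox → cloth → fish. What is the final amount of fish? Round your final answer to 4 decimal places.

7.2000

10 donkey × 1.3775 = 13.775 salt
13.775 salt × 0.25291 = 3.48383525 hide
3.48383525 hide × 4.3573 = 15.180115334825 ox
15.180115334825 ox × 0.25357 = 3.84922184545157525 cloth
3.84922184545157525 cloth × 1.8705 = 7.199969461917171505125 fish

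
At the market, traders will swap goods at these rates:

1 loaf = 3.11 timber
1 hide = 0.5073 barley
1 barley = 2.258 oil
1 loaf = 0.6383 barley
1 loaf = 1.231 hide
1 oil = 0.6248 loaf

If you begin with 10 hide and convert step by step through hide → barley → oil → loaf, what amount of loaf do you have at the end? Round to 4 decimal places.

10 hide × 0.5073 = 5.073 barley
5.073 barley × 2.258 = 11.454834 oil
11.454834 oil × 0.6248 = 7.1569802832 loaf

7.1570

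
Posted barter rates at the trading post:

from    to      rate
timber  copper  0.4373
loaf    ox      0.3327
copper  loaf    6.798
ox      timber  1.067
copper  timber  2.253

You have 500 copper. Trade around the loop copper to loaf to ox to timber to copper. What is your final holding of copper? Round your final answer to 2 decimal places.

527.65

500 copper × 6.798 = 3399 loaf
3399 loaf × 0.3327 = 1130.8473 ox
1130.8473 ox × 1.067 = 1206.6140691 timber
1206.6140691 timber × 0.4373 = 527.65233241743 copper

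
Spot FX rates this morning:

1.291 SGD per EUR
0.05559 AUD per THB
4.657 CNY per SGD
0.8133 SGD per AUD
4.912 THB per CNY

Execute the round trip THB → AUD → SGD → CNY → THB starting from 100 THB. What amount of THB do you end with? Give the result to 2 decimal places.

103.42

100 THB × 0.05559 = 5.559 AUD
5.559 AUD × 0.8133 = 4.5211347 SGD
4.5211347 SGD × 4.657 = 21.0549242979 CNY
21.0549242979 CNY × 4.912 = 103.4217881512848 THB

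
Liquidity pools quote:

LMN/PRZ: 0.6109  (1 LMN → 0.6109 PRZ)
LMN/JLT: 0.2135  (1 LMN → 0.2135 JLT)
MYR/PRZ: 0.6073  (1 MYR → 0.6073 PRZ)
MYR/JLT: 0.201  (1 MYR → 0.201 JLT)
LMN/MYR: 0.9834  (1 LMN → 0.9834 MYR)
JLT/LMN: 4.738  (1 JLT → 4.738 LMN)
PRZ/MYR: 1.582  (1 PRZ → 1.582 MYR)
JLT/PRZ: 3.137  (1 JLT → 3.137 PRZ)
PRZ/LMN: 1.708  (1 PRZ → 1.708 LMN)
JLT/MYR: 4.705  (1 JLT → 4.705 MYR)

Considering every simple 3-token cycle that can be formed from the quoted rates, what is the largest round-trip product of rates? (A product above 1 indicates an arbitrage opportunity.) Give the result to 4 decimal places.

LMN→JLT→PRZ→LMN: 0.2135 × 3.137 × 1.708 = 1.14393
LMN→MYR→PRZ→LMN: 0.9834 × 0.6073 × 1.708 = 1.02005
MYR→JLT→PRZ→MYR: 0.201 × 3.137 × 1.582 = 0.99751
LMN→MYR→JLT→LMN: 0.9834 × 0.201 × 4.738 = 0.93653
Maximum is LMN→JLT→PRZ→LMN at 1.1439; arbitrage exists.

1.1439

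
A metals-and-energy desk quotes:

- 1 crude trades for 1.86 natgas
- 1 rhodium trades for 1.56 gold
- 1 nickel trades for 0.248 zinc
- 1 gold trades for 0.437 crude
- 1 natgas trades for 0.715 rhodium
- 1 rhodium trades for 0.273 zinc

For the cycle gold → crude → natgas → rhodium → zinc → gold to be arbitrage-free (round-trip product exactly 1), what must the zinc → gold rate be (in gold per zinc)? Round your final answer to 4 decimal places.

Known legs of the cycle: 0.437 × 1.86 × 0.715 × 0.273 = 0.1586583999
For no arbitrage the full-cycle product must be 1, so the missing rate is 1 / 0.1586583999 ≈ 6.302849.

6.3028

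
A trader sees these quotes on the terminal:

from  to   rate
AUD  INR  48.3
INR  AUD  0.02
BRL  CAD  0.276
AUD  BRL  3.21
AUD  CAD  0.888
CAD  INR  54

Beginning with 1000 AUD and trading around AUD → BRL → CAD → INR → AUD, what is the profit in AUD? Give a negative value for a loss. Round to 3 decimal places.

1000 AUD × 3.21 = 3210 BRL
3210 BRL × 0.276 = 885.96 CAD
885.96 CAD × 54 = 47841.84 INR
47841.84 INR × 0.02 = 956.8368 AUD
Net change: 956.8368 − 1000 = -43.1632 AUD

-43.163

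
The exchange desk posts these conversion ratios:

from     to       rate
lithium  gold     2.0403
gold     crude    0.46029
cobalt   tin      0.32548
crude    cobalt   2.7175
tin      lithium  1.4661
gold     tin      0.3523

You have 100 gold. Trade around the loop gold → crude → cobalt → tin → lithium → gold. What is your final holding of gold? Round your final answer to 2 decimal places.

121.78

100 gold × 0.46029 = 46.029 crude
46.029 crude × 2.7175 = 125.0838075 cobalt
125.0838075 cobalt × 0.32548 = 40.7122776651 tin
40.7122776651 tin × 1.4661 = 59.68827028480311 lithium
59.68827028480311 lithium × 2.0403 = 121.781977862083785333 gold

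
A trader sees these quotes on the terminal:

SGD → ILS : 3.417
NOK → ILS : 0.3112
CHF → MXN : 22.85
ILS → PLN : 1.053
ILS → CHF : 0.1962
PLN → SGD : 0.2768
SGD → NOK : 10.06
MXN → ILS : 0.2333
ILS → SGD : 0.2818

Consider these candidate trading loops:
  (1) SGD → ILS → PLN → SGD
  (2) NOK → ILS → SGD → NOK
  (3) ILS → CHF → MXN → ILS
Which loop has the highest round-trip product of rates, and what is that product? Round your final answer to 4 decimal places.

1.0459

(1) 3.417 × 1.053 × 0.2768 = 0.99595
(2) 0.3112 × 0.2818 × 10.06 = 0.88222
(3) 0.1962 × 22.85 × 0.2333 = 1.04592
Highest is cycle (3) at 1.0459 (>1, arbitrage).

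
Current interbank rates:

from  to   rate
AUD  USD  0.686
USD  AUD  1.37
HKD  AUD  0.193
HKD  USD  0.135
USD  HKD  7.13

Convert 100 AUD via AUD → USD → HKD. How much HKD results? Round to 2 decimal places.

100 AUD × 0.686 = 68.6 USD
68.6 USD × 7.13 = 489.118 HKD

489.12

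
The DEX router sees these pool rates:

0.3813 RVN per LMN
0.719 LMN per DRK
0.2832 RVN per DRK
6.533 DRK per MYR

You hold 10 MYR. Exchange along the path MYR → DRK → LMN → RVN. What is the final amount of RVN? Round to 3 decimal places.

17.911

10 MYR × 6.533 = 65.33 DRK
65.33 DRK × 0.719 = 46.97227 LMN
46.97227 LMN × 0.3813 = 17.910526551 RVN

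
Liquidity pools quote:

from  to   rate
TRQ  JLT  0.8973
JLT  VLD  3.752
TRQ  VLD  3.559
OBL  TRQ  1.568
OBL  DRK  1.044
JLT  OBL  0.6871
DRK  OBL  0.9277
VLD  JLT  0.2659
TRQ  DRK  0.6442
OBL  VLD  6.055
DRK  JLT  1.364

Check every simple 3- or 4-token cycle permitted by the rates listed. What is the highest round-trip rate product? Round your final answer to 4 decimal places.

VLD→JLT→OBL→VLD: 0.2659 × 0.6871 × 6.055 = 1.10625
VLD→JLT→OBL→TRQ→VLD: 0.2659 × 0.6871 × 1.568 × 3.559 = 1.01956
JLT→OBL→DRK→JLT: 0.6871 × 1.044 × 1.364 = 0.97844
JLT→OBL→TRQ→JLT: 0.6871 × 1.568 × 0.8973 = 0.96673
JLT→OBL→TRQ→DRK→JLT: 0.6871 × 1.568 × 0.6442 × 1.364 = 0.94668
TRQ→DRK→OBL→TRQ: 0.6442 × 0.9277 × 1.568 = 0.93707
Maximum is VLD→JLT→OBL→VLD at 1.1062; arbitrage exists.

1.1062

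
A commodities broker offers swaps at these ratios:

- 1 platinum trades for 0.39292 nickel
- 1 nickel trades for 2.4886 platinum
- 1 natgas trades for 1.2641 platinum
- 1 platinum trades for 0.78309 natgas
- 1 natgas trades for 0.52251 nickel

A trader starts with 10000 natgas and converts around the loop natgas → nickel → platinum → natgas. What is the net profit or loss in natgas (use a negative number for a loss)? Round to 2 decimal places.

10000 natgas × 0.52251 = 5225.1 nickel
5225.1 nickel × 2.4886 = 13003.18386 platinum
13003.18386 platinum × 0.78309 = 10182.6632489274 natgas
Net change: 10182.6632489274 − 10000 = 182.6632489274 natgas

182.66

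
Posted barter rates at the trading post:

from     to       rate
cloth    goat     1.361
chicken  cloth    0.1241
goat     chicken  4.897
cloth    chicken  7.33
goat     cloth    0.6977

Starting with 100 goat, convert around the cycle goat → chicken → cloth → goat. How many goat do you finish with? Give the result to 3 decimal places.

82.710

100 goat × 4.897 = 489.7 chicken
489.7 chicken × 0.1241 = 60.77177 cloth
60.77177 cloth × 1.361 = 82.71037897 goat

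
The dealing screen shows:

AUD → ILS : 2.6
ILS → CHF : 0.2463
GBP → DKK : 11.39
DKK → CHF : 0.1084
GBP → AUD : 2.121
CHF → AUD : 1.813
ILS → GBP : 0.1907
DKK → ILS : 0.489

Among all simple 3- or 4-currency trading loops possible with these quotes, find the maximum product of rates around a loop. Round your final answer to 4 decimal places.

ILS→CHF→AUD→ILS: 0.2463 × 1.813 × 2.6 = 1.16101
GBP→DKK→ILS→GBP: 11.39 × 0.489 × 0.1907 = 1.06214
GBP→AUD→ILS→GBP: 2.121 × 2.6 × 0.1907 = 1.05163
Maximum is ILS→CHF→AUD→ILS at 1.1610; arbitrage exists.

1.1610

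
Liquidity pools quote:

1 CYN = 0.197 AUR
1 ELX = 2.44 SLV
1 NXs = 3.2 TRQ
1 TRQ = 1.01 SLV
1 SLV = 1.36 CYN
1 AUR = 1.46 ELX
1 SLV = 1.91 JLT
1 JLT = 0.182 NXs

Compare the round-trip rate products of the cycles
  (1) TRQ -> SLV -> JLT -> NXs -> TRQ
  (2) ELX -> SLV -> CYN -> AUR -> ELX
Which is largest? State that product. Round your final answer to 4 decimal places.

(1) 1.01 × 1.91 × 0.182 × 3.2 = 1.12351
(2) 2.44 × 1.36 × 0.197 × 1.46 = 0.95444
Highest is cycle (1) at 1.1235 (>1, arbitrage).

1.1235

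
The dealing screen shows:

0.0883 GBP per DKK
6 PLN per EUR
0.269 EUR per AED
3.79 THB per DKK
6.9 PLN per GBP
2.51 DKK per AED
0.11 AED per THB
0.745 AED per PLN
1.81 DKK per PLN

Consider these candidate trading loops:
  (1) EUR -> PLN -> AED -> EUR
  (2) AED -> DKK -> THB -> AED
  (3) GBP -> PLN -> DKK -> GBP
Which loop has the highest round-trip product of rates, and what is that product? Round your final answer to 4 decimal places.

(1) 6 × 0.745 × 0.269 = 1.20243
(2) 2.51 × 3.79 × 0.11 = 1.04642
(3) 6.9 × 1.81 × 0.0883 = 1.10278
Highest is cycle (1) at 1.2024 (>1, arbitrage).

1.2024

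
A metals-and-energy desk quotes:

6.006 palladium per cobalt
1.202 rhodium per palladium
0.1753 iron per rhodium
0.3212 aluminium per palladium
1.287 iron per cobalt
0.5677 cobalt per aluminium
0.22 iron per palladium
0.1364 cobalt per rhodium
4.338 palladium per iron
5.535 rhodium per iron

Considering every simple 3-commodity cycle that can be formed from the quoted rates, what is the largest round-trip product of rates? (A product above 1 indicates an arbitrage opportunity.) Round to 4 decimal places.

aluminium→cobalt→palladium→aluminium: 0.5677 × 6.006 × 0.3212 = 1.09517
rhodium→cobalt→palladium→rhodium: 0.1364 × 6.006 × 1.202 = 0.98470
rhodium→cobalt→iron→rhodium: 0.1364 × 1.287 × 5.535 = 0.97165
rhodium→iron→palladium→rhodium: 0.1753 × 4.338 × 1.202 = 0.91406
Maximum is aluminium→cobalt→palladium→aluminium at 1.0952; arbitrage exists.

1.0952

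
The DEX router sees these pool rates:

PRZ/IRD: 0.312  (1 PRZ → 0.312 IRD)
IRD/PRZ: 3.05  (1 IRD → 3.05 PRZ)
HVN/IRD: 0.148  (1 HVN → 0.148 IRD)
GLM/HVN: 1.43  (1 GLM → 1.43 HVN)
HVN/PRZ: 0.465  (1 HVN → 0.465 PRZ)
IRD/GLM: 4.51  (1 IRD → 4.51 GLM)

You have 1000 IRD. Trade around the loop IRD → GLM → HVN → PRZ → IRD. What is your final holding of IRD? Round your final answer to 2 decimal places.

935.66

1000 IRD × 4.51 = 4510 GLM
4510 GLM × 1.43 = 6449.3 HVN
6449.3 HVN × 0.465 = 2998.9245 PRZ
2998.9245 PRZ × 0.312 = 935.664444 IRD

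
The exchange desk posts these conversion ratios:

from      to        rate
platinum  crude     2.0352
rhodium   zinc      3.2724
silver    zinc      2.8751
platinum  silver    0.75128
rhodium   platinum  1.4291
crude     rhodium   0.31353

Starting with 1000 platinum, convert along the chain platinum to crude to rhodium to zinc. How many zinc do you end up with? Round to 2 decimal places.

1000 platinum × 2.0352 = 2035.2 crude
2035.2 crude × 0.31353 = 638.096256 rhodium
638.096256 rhodium × 3.2724 = 2088.1061881344 zinc

2088.11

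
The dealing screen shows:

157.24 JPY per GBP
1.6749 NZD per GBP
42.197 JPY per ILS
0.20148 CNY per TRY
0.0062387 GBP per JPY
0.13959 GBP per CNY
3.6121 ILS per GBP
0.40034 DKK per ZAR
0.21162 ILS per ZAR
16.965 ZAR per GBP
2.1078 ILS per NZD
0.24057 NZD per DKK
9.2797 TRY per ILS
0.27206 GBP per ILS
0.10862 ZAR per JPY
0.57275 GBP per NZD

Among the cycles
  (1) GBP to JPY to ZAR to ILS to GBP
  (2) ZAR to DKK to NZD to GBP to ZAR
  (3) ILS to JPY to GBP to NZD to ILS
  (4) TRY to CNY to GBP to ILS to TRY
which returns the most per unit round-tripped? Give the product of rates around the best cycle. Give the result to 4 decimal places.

0.9833

(1) 157.24 × 0.10862 × 0.21162 × 0.27206 = 0.98332
(2) 0.40034 × 0.24057 × 0.57275 × 16.965 = 0.93581
(3) 42.197 × 0.0062387 × 1.6749 × 2.1078 = 0.92938
(4) 0.20148 × 0.13959 × 3.6121 × 9.2797 = 0.94271
Highest is cycle (1) at 0.9833 (≤1, no arbitrage).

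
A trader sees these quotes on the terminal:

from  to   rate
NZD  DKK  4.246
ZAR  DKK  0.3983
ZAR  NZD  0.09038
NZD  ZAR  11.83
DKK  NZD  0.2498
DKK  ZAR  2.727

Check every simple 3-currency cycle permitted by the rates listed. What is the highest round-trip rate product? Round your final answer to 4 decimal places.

NZD→ZAR→DKK→NZD: 11.83 × 0.3983 × 0.2498 = 1.17703
NZD→DKK→ZAR→NZD: 4.246 × 2.727 × 0.09038 = 1.04650
Maximum is NZD→ZAR→DKK→NZD at 1.1770; arbitrage exists.

1.1770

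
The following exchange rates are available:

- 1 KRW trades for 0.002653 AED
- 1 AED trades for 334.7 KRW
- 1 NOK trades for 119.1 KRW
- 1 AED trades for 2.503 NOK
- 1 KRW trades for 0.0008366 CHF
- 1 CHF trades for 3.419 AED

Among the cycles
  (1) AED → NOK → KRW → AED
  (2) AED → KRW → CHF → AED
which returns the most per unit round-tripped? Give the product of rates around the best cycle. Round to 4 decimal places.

0.9574

(1) 2.503 × 119.1 × 0.002653 = 0.79088
(2) 334.7 × 0.0008366 × 3.419 = 0.95735
Highest is cycle (2) at 0.9574 (≤1, no arbitrage).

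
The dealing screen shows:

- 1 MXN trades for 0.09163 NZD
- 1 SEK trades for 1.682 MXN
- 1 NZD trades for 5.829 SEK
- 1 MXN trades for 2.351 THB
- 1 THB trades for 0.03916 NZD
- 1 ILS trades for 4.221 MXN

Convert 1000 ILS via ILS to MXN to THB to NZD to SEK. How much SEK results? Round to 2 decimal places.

1000 ILS × 4.221 = 4221 MXN
4221 MXN × 2.351 = 9923.571 THB
9923.571 THB × 0.03916 = 388.60704036 NZD
388.60704036 NZD × 5.829 = 2265.19043825844 SEK

2265.19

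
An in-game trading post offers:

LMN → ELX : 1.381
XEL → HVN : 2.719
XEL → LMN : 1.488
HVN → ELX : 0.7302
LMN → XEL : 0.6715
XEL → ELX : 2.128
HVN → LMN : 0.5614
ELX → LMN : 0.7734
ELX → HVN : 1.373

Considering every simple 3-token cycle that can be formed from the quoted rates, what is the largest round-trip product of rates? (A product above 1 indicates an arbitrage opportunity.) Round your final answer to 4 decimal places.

ELX→LMN→XEL→ELX: 0.7734 × 0.6715 × 2.128 = 1.10515
ELX→HVN→LMN→ELX: 1.373 × 0.5614 × 1.381 = 1.06448
XEL→HVN→LMN→XEL: 2.719 × 0.5614 × 0.6715 = 1.02501
Maximum is ELX→LMN→XEL→ELX at 1.1052; arbitrage exists.

1.1052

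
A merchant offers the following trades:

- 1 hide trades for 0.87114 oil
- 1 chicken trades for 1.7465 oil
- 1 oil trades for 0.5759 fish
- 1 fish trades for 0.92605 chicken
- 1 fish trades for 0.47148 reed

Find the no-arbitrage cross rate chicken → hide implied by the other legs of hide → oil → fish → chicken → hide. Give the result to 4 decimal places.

Known legs of the cycle: 0.87114 × 0.5759 × 0.92605 = 0.4645895855523
For no arbitrage the full-cycle product must be 1, so the missing rate is 1 / 0.4645895855523 ≈ 2.152437.

2.1524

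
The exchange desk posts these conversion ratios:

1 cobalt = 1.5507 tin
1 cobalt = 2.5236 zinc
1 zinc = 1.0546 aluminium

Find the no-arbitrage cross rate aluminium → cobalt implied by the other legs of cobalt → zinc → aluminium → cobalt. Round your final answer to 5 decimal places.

Known legs of the cycle: 2.5236 × 1.0546 = 2.66138856
For no arbitrage the full-cycle product must be 1, so the missing rate is 1 / 2.66138856 ≈ 0.3757437.

0.37574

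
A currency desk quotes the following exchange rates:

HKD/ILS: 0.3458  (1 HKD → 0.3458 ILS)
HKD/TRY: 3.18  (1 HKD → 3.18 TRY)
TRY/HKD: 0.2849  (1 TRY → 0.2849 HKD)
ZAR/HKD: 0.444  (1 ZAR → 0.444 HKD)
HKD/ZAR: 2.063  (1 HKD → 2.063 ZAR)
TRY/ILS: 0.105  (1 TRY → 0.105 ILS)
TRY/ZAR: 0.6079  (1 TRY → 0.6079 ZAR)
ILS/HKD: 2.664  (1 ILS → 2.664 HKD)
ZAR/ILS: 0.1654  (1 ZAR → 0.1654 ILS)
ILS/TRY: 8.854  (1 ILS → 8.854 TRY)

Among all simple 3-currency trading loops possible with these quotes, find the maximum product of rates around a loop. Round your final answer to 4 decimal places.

ILS→HKD→ZAR→ILS: 2.664 × 2.063 × 0.1654 = 0.90901
ILS→TRY→ZAR→ILS: 8.854 × 0.6079 × 0.1654 = 0.89024
ILS→HKD→TRY→ILS: 2.664 × 3.18 × 0.105 = 0.88951
ILS→TRY→HKD→ILS: 8.854 × 0.2849 × 0.3458 = 0.87228
ZAR→HKD→TRY→ZAR: 0.444 × 3.18 × 0.6079 = 0.85831
Maximum is ILS→HKD→ZAR→ILS at 0.9090; no arbitrage — every cycle loses value.

0.9090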